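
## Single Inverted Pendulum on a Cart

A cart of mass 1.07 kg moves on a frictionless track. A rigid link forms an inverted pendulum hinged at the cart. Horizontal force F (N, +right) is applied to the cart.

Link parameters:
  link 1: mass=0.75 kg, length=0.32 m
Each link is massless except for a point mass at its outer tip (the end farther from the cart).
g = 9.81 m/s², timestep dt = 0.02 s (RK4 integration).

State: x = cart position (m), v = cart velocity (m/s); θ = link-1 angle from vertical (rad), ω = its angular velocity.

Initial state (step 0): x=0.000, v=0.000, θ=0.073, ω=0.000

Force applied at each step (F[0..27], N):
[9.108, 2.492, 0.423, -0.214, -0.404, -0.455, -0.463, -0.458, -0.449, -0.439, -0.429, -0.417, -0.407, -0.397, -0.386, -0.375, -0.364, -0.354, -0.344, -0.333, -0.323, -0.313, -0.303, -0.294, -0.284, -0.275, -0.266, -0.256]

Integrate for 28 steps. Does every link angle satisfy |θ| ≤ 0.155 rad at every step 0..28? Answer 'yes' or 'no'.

Answer: yes

Derivation:
apply F[0]=+9.108 → step 1: x=0.002, v=0.160, θ=0.068, ω=-0.455
apply F[1]=+2.492 → step 2: x=0.005, v=0.198, θ=0.059, ω=-0.534
apply F[2]=+0.423 → step 3: x=0.009, v=0.198, θ=0.048, ω=-0.503
apply F[3]=-0.214 → step 4: x=0.013, v=0.188, θ=0.039, ω=-0.445
apply F[4]=-0.404 → step 5: x=0.017, v=0.176, θ=0.030, ω=-0.386
apply F[5]=-0.455 → step 6: x=0.020, v=0.164, θ=0.023, ω=-0.331
apply F[6]=-0.463 → step 7: x=0.023, v=0.153, θ=0.017, ω=-0.283
apply F[7]=-0.458 → step 8: x=0.026, v=0.142, θ=0.012, ω=-0.241
apply F[8]=-0.449 → step 9: x=0.029, v=0.132, θ=0.008, ω=-0.205
apply F[9]=-0.439 → step 10: x=0.031, v=0.123, θ=0.004, ω=-0.174
apply F[10]=-0.429 → step 11: x=0.034, v=0.115, θ=0.001, ω=-0.146
apply F[11]=-0.417 → step 12: x=0.036, v=0.107, θ=-0.002, ω=-0.123
apply F[12]=-0.407 → step 13: x=0.038, v=0.100, θ=-0.004, ω=-0.103
apply F[13]=-0.397 → step 14: x=0.040, v=0.094, θ=-0.006, ω=-0.085
apply F[14]=-0.386 → step 15: x=0.042, v=0.087, θ=-0.008, ω=-0.070
apply F[15]=-0.375 → step 16: x=0.044, v=0.081, θ=-0.009, ω=-0.057
apply F[16]=-0.364 → step 17: x=0.045, v=0.076, θ=-0.010, ω=-0.046
apply F[17]=-0.354 → step 18: x=0.047, v=0.071, θ=-0.011, ω=-0.036
apply F[18]=-0.344 → step 19: x=0.048, v=0.066, θ=-0.012, ω=-0.028
apply F[19]=-0.333 → step 20: x=0.049, v=0.061, θ=-0.012, ω=-0.021
apply F[20]=-0.323 → step 21: x=0.050, v=0.057, θ=-0.012, ω=-0.015
apply F[21]=-0.313 → step 22: x=0.052, v=0.053, θ=-0.013, ω=-0.009
apply F[22]=-0.303 → step 23: x=0.053, v=0.049, θ=-0.013, ω=-0.005
apply F[23]=-0.294 → step 24: x=0.053, v=0.045, θ=-0.013, ω=-0.001
apply F[24]=-0.284 → step 25: x=0.054, v=0.042, θ=-0.013, ω=0.002
apply F[25]=-0.275 → step 26: x=0.055, v=0.038, θ=-0.013, ω=0.005
apply F[26]=-0.266 → step 27: x=0.056, v=0.035, θ=-0.013, ω=0.007
apply F[27]=-0.256 → step 28: x=0.057, v=0.032, θ=-0.012, ω=0.009
Max |angle| over trajectory = 0.073 rad; bound = 0.155 → within bound.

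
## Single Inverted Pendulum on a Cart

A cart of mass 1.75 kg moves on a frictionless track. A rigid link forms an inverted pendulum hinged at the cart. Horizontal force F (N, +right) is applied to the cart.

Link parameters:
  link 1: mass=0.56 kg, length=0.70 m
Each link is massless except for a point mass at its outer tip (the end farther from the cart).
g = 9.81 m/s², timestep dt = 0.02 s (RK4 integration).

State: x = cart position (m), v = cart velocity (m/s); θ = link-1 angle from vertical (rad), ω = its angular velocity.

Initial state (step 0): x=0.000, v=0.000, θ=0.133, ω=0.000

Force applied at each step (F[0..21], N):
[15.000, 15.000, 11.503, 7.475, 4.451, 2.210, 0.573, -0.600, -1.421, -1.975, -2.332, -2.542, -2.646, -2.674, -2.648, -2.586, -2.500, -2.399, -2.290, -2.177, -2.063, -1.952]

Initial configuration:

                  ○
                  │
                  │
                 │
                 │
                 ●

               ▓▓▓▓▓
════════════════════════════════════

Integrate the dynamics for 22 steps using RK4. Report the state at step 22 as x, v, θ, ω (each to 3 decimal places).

apply F[0]=+15.000 → step 1: x=0.002, v=0.162, θ=0.131, ω=-0.193
apply F[1]=+15.000 → step 2: x=0.006, v=0.325, θ=0.125, ω=-0.387
apply F[2]=+11.503 → step 3: x=0.014, v=0.448, θ=0.116, ω=-0.529
apply F[3]=+7.475 → step 4: x=0.024, v=0.527, θ=0.105, ω=-0.609
apply F[4]=+4.451 → step 5: x=0.035, v=0.572, θ=0.092, ω=-0.645
apply F[5]=+2.210 → step 6: x=0.047, v=0.592, θ=0.079, ω=-0.650
apply F[6]=+0.573 → step 7: x=0.058, v=0.594, θ=0.066, ω=-0.632
apply F[7]=-0.600 → step 8: x=0.070, v=0.583, θ=0.054, ω=-0.600
apply F[8]=-1.421 → step 9: x=0.082, v=0.564, θ=0.043, ω=-0.559
apply F[9]=-1.975 → step 10: x=0.093, v=0.539, θ=0.032, ω=-0.514
apply F[10]=-2.332 → step 11: x=0.103, v=0.511, θ=0.022, ω=-0.466
apply F[11]=-2.542 → step 12: x=0.113, v=0.481, θ=0.013, ω=-0.418
apply F[12]=-2.646 → step 13: x=0.122, v=0.450, θ=0.005, ω=-0.371
apply F[13]=-2.674 → step 14: x=0.131, v=0.419, θ=-0.002, ω=-0.327
apply F[14]=-2.648 → step 15: x=0.139, v=0.389, θ=-0.008, ω=-0.285
apply F[15]=-2.586 → step 16: x=0.147, v=0.360, θ=-0.013, ω=-0.247
apply F[16]=-2.500 → step 17: x=0.154, v=0.333, θ=-0.018, ω=-0.212
apply F[17]=-2.399 → step 18: x=0.160, v=0.307, θ=-0.022, ω=-0.180
apply F[18]=-2.290 → step 19: x=0.166, v=0.282, θ=-0.025, ω=-0.151
apply F[19]=-2.177 → step 20: x=0.171, v=0.259, θ=-0.028, ω=-0.125
apply F[20]=-2.063 → step 21: x=0.176, v=0.237, θ=-0.030, ω=-0.102
apply F[21]=-1.952 → step 22: x=0.181, v=0.217, θ=-0.032, ω=-0.082

Answer: x=0.181, v=0.217, θ=-0.032, ω=-0.082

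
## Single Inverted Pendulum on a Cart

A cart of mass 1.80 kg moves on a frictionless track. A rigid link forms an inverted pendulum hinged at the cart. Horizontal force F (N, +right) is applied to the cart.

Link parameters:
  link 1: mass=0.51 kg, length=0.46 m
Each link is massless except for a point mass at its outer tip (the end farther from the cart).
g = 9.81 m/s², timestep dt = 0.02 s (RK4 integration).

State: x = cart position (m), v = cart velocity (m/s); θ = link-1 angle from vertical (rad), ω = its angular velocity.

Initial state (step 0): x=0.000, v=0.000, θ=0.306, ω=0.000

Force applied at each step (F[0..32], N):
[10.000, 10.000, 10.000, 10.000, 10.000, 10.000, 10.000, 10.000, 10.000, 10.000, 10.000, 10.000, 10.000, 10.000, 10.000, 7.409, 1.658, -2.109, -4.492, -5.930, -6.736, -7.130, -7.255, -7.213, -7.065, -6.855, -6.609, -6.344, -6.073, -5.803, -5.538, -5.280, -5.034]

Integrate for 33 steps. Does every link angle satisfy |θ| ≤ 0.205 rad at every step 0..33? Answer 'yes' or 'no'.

Answer: no

Derivation:
apply F[0]=+10.000 → step 1: x=0.001, v=0.093, θ=0.305, ω=-0.064
apply F[1]=+10.000 → step 2: x=0.004, v=0.186, θ=0.303, ω=-0.129
apply F[2]=+10.000 → step 3: x=0.008, v=0.279, θ=0.300, ω=-0.195
apply F[3]=+10.000 → step 4: x=0.015, v=0.372, θ=0.296, ω=-0.263
apply F[4]=+10.000 → step 5: x=0.023, v=0.466, θ=0.290, ω=-0.335
apply F[5]=+10.000 → step 6: x=0.033, v=0.560, θ=0.282, ω=-0.411
apply F[6]=+10.000 → step 7: x=0.046, v=0.654, θ=0.273, ω=-0.492
apply F[7]=+10.000 → step 8: x=0.060, v=0.749, θ=0.262, ω=-0.578
apply F[8]=+10.000 → step 9: x=0.076, v=0.845, θ=0.250, ω=-0.672
apply F[9]=+10.000 → step 10: x=0.093, v=0.942, θ=0.236, ω=-0.774
apply F[10]=+10.000 → step 11: x=0.113, v=1.040, θ=0.219, ω=-0.885
apply F[11]=+10.000 → step 12: x=0.135, v=1.139, θ=0.200, ω=-1.007
apply F[12]=+10.000 → step 13: x=0.159, v=1.240, θ=0.179, ω=-1.141
apply F[13]=+10.000 → step 14: x=0.185, v=1.341, θ=0.154, ω=-1.288
apply F[14]=+10.000 → step 15: x=0.213, v=1.445, θ=0.127, ω=-1.451
apply F[15]=+7.409 → step 16: x=0.242, v=1.521, θ=0.097, ω=-1.569
apply F[16]=+1.658 → step 17: x=0.273, v=1.536, θ=0.066, ω=-1.565
apply F[17]=-2.109 → step 18: x=0.303, v=1.510, θ=0.035, ω=-1.488
apply F[18]=-4.492 → step 19: x=0.333, v=1.459, θ=0.006, ω=-1.368
apply F[19]=-5.930 → step 20: x=0.361, v=1.393, θ=-0.019, ω=-1.229
apply F[20]=-6.736 → step 21: x=0.389, v=1.320, θ=-0.043, ω=-1.083
apply F[21]=-7.130 → step 22: x=0.414, v=1.244, θ=-0.063, ω=-0.940
apply F[22]=-7.255 → step 23: x=0.438, v=1.167, θ=-0.080, ω=-0.804
apply F[23]=-7.213 → step 24: x=0.461, v=1.092, θ=-0.095, ω=-0.679
apply F[24]=-7.065 → step 25: x=0.482, v=1.019, θ=-0.107, ω=-0.564
apply F[25]=-6.855 → step 26: x=0.502, v=0.949, θ=-0.118, ω=-0.462
apply F[26]=-6.609 → step 27: x=0.520, v=0.883, θ=-0.126, ω=-0.370
apply F[27]=-6.344 → step 28: x=0.537, v=0.820, θ=-0.133, ω=-0.289
apply F[28]=-6.073 → step 29: x=0.553, v=0.760, θ=-0.138, ω=-0.218
apply F[29]=-5.803 → step 30: x=0.567, v=0.704, θ=-0.141, ω=-0.156
apply F[30]=-5.538 → step 31: x=0.581, v=0.650, θ=-0.144, ω=-0.101
apply F[31]=-5.280 → step 32: x=0.594, v=0.600, θ=-0.146, ω=-0.054
apply F[32]=-5.034 → step 33: x=0.605, v=0.552, θ=-0.146, ω=-0.014
Max |angle| over trajectory = 0.306 rad; bound = 0.205 → exceeded.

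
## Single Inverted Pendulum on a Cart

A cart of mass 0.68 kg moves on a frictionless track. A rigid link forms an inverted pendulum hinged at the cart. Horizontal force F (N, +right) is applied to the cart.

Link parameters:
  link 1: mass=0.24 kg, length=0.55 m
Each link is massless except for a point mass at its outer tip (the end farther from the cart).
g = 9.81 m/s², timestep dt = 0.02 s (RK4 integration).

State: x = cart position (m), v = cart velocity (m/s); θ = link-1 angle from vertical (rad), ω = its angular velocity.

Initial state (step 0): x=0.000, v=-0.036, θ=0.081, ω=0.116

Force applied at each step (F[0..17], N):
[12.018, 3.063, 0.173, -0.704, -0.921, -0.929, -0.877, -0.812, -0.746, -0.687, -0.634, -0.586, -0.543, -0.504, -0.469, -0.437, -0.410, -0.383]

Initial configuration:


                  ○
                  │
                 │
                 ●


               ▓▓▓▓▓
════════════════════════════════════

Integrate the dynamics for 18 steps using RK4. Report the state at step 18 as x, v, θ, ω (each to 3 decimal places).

Answer: x=0.086, v=0.109, θ=-0.018, ω=-0.043

Derivation:
apply F[0]=+12.018 → step 1: x=0.003, v=0.311, θ=0.077, ω=-0.485
apply F[1]=+3.063 → step 2: x=0.010, v=0.396, θ=0.066, ω=-0.613
apply F[2]=+0.173 → step 3: x=0.018, v=0.397, θ=0.054, ω=-0.594
apply F[3]=-0.704 → step 4: x=0.025, v=0.373, θ=0.043, ω=-0.533
apply F[4]=-0.921 → step 5: x=0.033, v=0.344, θ=0.033, ω=-0.465
apply F[5]=-0.929 → step 6: x=0.039, v=0.314, θ=0.024, ω=-0.402
apply F[6]=-0.877 → step 7: x=0.045, v=0.287, θ=0.017, ω=-0.345
apply F[7]=-0.812 → step 8: x=0.051, v=0.262, θ=0.011, ω=-0.295
apply F[8]=-0.746 → step 9: x=0.056, v=0.240, θ=0.005, ω=-0.251
apply F[9]=-0.687 → step 10: x=0.060, v=0.219, θ=0.000, ω=-0.213
apply F[10]=-0.634 → step 11: x=0.065, v=0.201, θ=-0.003, ω=-0.180
apply F[11]=-0.586 → step 12: x=0.068, v=0.184, θ=-0.007, ω=-0.151
apply F[12]=-0.543 → step 13: x=0.072, v=0.169, θ=-0.010, ω=-0.126
apply F[13]=-0.504 → step 14: x=0.075, v=0.155, θ=-0.012, ω=-0.105
apply F[14]=-0.469 → step 15: x=0.078, v=0.142, θ=-0.014, ω=-0.086
apply F[15]=-0.437 → step 16: x=0.081, v=0.130, θ=-0.015, ω=-0.069
apply F[16]=-0.410 → step 17: x=0.083, v=0.119, θ=-0.017, ω=-0.055
apply F[17]=-0.383 → step 18: x=0.086, v=0.109, θ=-0.018, ω=-0.043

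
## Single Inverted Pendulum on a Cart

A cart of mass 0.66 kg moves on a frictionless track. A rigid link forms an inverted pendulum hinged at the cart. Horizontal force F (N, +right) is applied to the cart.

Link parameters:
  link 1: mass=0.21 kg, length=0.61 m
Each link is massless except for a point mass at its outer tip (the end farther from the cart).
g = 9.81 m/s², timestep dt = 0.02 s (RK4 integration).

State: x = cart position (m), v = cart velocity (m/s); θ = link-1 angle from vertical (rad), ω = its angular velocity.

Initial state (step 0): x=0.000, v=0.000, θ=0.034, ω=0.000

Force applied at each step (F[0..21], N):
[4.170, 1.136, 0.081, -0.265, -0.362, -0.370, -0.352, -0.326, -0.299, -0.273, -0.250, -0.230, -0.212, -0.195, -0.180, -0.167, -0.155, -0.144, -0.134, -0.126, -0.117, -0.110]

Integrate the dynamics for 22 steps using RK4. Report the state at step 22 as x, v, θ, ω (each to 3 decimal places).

Answer: x=0.036, v=0.027, θ=-0.007, ω=-0.006

Derivation:
apply F[0]=+4.170 → step 1: x=0.001, v=0.124, θ=0.032, ω=-0.193
apply F[1]=+1.136 → step 2: x=0.004, v=0.157, θ=0.028, ω=-0.237
apply F[2]=+0.081 → step 3: x=0.007, v=0.158, θ=0.023, ω=-0.230
apply F[3]=-0.265 → step 4: x=0.010, v=0.148, θ=0.019, ω=-0.208
apply F[4]=-0.362 → step 5: x=0.013, v=0.136, θ=0.015, ω=-0.183
apply F[5]=-0.370 → step 6: x=0.016, v=0.124, θ=0.011, ω=-0.159
apply F[6]=-0.352 → step 7: x=0.018, v=0.113, θ=0.008, ω=-0.137
apply F[7]=-0.326 → step 8: x=0.020, v=0.103, θ=0.006, ω=-0.118
apply F[8]=-0.299 → step 9: x=0.022, v=0.093, θ=0.004, ω=-0.101
apply F[9]=-0.273 → step 10: x=0.024, v=0.085, θ=0.002, ω=-0.086
apply F[10]=-0.250 → step 11: x=0.026, v=0.077, θ=0.000, ω=-0.073
apply F[11]=-0.230 → step 12: x=0.027, v=0.070, θ=-0.001, ω=-0.062
apply F[12]=-0.212 → step 13: x=0.028, v=0.064, θ=-0.002, ω=-0.052
apply F[13]=-0.195 → step 14: x=0.030, v=0.058, θ=-0.003, ω=-0.044
apply F[14]=-0.180 → step 15: x=0.031, v=0.053, θ=-0.004, ω=-0.036
apply F[15]=-0.167 → step 16: x=0.032, v=0.048, θ=-0.005, ω=-0.030
apply F[16]=-0.155 → step 17: x=0.033, v=0.044, θ=-0.005, ω=-0.024
apply F[17]=-0.144 → step 18: x=0.034, v=0.040, θ=-0.006, ω=-0.019
apply F[18]=-0.134 → step 19: x=0.034, v=0.036, θ=-0.006, ω=-0.015
apply F[19]=-0.126 → step 20: x=0.035, v=0.033, θ=-0.006, ω=-0.011
apply F[20]=-0.117 → step 21: x=0.036, v=0.029, θ=-0.006, ω=-0.008
apply F[21]=-0.110 → step 22: x=0.036, v=0.027, θ=-0.007, ω=-0.006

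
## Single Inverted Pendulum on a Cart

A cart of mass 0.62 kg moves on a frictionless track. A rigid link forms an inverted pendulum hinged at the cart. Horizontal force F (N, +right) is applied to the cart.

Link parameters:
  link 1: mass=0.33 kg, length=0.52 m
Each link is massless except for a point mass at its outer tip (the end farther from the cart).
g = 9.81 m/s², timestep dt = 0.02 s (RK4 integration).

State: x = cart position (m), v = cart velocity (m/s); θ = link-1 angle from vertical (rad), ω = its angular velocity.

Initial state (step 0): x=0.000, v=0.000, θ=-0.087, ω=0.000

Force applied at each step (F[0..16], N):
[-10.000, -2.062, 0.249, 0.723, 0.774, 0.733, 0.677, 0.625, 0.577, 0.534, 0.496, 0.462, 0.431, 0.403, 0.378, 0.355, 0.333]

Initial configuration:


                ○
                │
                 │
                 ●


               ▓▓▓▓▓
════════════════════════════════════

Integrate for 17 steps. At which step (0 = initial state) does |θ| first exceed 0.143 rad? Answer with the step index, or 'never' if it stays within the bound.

Answer: never

Derivation:
apply F[0]=-10.000 → step 1: x=-0.003, v=-0.313, θ=-0.081, ω=0.567
apply F[1]=-2.062 → step 2: x=-0.010, v=-0.371, θ=-0.069, ω=0.651
apply F[2]=+0.249 → step 3: x=-0.017, v=-0.357, θ=-0.057, ω=0.600
apply F[3]=+0.723 → step 4: x=-0.024, v=-0.328, θ=-0.045, ω=0.526
apply F[4]=+0.774 → step 5: x=-0.030, v=-0.299, θ=-0.036, ω=0.454
apply F[5]=+0.733 → step 6: x=-0.036, v=-0.272, θ=-0.027, ω=0.391
apply F[6]=+0.677 → step 7: x=-0.041, v=-0.248, θ=-0.020, ω=0.335
apply F[7]=+0.625 → step 8: x=-0.046, v=-0.226, θ=-0.014, ω=0.287
apply F[8]=+0.577 → step 9: x=-0.050, v=-0.206, θ=-0.008, ω=0.245
apply F[9]=+0.534 → step 10: x=-0.054, v=-0.189, θ=-0.004, ω=0.208
apply F[10]=+0.496 → step 11: x=-0.058, v=-0.172, θ=-0.000, ω=0.176
apply F[11]=+0.462 → step 12: x=-0.061, v=-0.158, θ=0.003, ω=0.149
apply F[12]=+0.431 → step 13: x=-0.064, v=-0.144, θ=0.006, ω=0.125
apply F[13]=+0.403 → step 14: x=-0.067, v=-0.132, θ=0.008, ω=0.104
apply F[14]=+0.378 → step 15: x=-0.070, v=-0.121, θ=0.010, ω=0.086
apply F[15]=+0.355 → step 16: x=-0.072, v=-0.110, θ=0.012, ω=0.070
apply F[16]=+0.333 → step 17: x=-0.074, v=-0.101, θ=0.013, ω=0.056
max |θ| = 0.087 ≤ 0.143 over all 18 states.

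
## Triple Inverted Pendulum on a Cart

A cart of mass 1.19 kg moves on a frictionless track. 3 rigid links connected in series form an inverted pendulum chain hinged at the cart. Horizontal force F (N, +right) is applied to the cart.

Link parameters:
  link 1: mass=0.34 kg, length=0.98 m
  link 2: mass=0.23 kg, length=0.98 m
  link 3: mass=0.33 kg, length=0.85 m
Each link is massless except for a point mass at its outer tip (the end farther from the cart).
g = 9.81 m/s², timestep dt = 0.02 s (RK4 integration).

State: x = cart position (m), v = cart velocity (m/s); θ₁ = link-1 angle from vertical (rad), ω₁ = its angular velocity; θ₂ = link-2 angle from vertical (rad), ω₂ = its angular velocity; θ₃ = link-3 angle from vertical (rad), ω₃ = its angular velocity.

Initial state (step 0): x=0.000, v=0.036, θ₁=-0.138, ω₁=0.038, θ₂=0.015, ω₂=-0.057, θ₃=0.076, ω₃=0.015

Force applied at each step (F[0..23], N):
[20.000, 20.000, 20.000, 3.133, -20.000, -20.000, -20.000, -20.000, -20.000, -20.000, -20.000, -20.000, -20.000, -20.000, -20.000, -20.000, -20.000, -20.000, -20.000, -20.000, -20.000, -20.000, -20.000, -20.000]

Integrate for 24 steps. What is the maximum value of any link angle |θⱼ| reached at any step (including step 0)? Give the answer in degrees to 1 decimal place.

apply F[0]=+20.000 → step 1: x=0.004, v=0.387, θ₁=-0.141, ω₁=-0.379, θ₂=0.014, ω₂=-0.012, θ₃=0.077, ω₃=0.039
apply F[1]=+20.000 → step 2: x=0.015, v=0.737, θ₁=-0.153, ω₁=-0.797, θ₂=0.015, ω₂=0.033, θ₃=0.078, ω₃=0.062
apply F[2]=+20.000 → step 3: x=0.034, v=1.087, θ₁=-0.173, ω₁=-1.214, θ₂=0.016, ω₂=0.075, θ₃=0.079, ω₃=0.082
apply F[3]=+3.133 → step 4: x=0.056, v=1.159, θ₁=-0.199, ω₁=-1.368, θ₂=0.018, ω₂=0.137, θ₃=0.081, ω₃=0.106
apply F[4]=-20.000 → step 5: x=0.076, v=0.855, θ₁=-0.225, ω₁=-1.184, θ₂=0.022, ω₂=0.246, θ₃=0.083, ω₃=0.142
apply F[5]=-20.000 → step 6: x=0.090, v=0.556, θ₁=-0.247, ω₁=-1.022, θ₂=0.028, ω₂=0.375, θ₃=0.087, ω₃=0.177
apply F[6]=-20.000 → step 7: x=0.099, v=0.262, θ₁=-0.266, ω₁=-0.879, θ₂=0.037, ω₂=0.524, θ₃=0.090, ω₃=0.210
apply F[7]=-20.000 → step 8: x=0.101, v=-0.031, θ₁=-0.282, ω₁=-0.752, θ₂=0.049, ω₂=0.690, θ₃=0.095, ω₃=0.239
apply F[8]=-20.000 → step 9: x=0.097, v=-0.321, θ₁=-0.296, ω₁=-0.637, θ₂=0.064, ω₂=0.873, θ₃=0.100, ω₃=0.262
apply F[9]=-20.000 → step 10: x=0.088, v=-0.610, θ₁=-0.307, ω₁=-0.530, θ₂=0.084, ω₂=1.072, θ₃=0.105, ω₃=0.278
apply F[10]=-20.000 → step 11: x=0.073, v=-0.899, θ₁=-0.317, ω₁=-0.427, θ₂=0.107, ω₂=1.286, θ₃=0.111, ω₃=0.284
apply F[11]=-20.000 → step 12: x=0.052, v=-1.189, θ₁=-0.324, ω₁=-0.325, θ₂=0.135, ω₂=1.512, θ₃=0.117, ω₃=0.281
apply F[12]=-20.000 → step 13: x=0.025, v=-1.480, θ₁=-0.330, ω₁=-0.219, θ₂=0.168, ω₂=1.747, θ₃=0.122, ω₃=0.268
apply F[13]=-20.000 → step 14: x=-0.007, v=-1.774, θ₁=-0.333, ω₁=-0.104, θ₂=0.205, ω₂=1.990, θ₃=0.127, ω₃=0.246
apply F[14]=-20.000 → step 15: x=-0.046, v=-2.070, θ₁=-0.334, ω₁=0.025, θ₂=0.248, ω₂=2.234, θ₃=0.132, ω₃=0.218
apply F[15]=-20.000 → step 16: x=-0.090, v=-2.369, θ₁=-0.332, ω₁=0.172, θ₂=0.295, ω₂=2.476, θ₃=0.136, ω₃=0.188
apply F[16]=-20.000 → step 17: x=-0.140, v=-2.673, θ₁=-0.327, ω₁=0.343, θ₂=0.347, ω₂=2.711, θ₃=0.139, ω₃=0.159
apply F[17]=-20.000 → step 18: x=-0.197, v=-2.980, θ₁=-0.318, ω₁=0.541, θ₂=0.403, ω₂=2.932, θ₃=0.142, ω₃=0.137
apply F[18]=-20.000 → step 19: x=-0.260, v=-3.291, θ₁=-0.305, ω₁=0.769, θ₂=0.464, ω₂=3.135, θ₃=0.145, ω₃=0.128
apply F[19]=-20.000 → step 20: x=-0.329, v=-3.606, θ₁=-0.287, ω₁=1.029, θ₂=0.528, ω₂=3.314, θ₃=0.148, ω₃=0.138
apply F[20]=-20.000 → step 21: x=-0.404, v=-3.925, θ₁=-0.264, ω₁=1.322, θ₂=0.596, ω₂=3.464, θ₃=0.151, ω₃=0.170
apply F[21]=-20.000 → step 22: x=-0.486, v=-4.248, θ₁=-0.234, ω₁=1.649, θ₂=0.667, ω₂=3.580, θ₃=0.155, ω₃=0.227
apply F[22]=-20.000 → step 23: x=-0.574, v=-4.576, θ₁=-0.198, ω₁=2.009, θ₂=0.739, ω₂=3.656, θ₃=0.160, ω₃=0.312
apply F[23]=-20.000 → step 24: x=-0.669, v=-4.907, θ₁=-0.154, ω₁=2.400, θ₂=0.812, ω₂=3.684, θ₃=0.167, ω₃=0.424
Max |angle| over trajectory = 0.812 rad = 46.5°.

Answer: 46.5°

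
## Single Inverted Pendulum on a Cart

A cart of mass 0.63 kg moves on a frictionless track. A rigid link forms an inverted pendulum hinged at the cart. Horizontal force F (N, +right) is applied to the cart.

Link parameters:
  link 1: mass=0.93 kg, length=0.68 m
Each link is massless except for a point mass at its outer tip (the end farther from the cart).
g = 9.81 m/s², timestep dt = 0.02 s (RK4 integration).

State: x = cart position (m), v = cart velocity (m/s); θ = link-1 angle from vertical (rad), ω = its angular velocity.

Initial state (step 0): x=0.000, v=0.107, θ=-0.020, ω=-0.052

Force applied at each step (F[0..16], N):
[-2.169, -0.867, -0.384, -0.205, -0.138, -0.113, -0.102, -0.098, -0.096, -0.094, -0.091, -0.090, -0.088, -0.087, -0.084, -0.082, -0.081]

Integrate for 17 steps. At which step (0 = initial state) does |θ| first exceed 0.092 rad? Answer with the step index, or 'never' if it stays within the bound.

apply F[0]=-2.169 → step 1: x=0.002, v=0.044, θ=-0.020, ω=0.035
apply F[1]=-0.867 → step 2: x=0.002, v=0.022, θ=-0.019, ω=0.061
apply F[2]=-0.384 → step 3: x=0.003, v=0.015, θ=-0.018, ω=0.066
apply F[3]=-0.205 → step 4: x=0.003, v=0.014, θ=-0.017, ω=0.063
apply F[4]=-0.138 → step 5: x=0.003, v=0.014, θ=-0.015, ω=0.058
apply F[5]=-0.113 → step 6: x=0.003, v=0.015, θ=-0.014, ω=0.053
apply F[6]=-0.102 → step 7: x=0.004, v=0.016, θ=-0.013, ω=0.047
apply F[7]=-0.098 → step 8: x=0.004, v=0.016, θ=-0.012, ω=0.043
apply F[8]=-0.096 → step 9: x=0.004, v=0.017, θ=-0.012, ω=0.039
apply F[9]=-0.094 → step 10: x=0.005, v=0.017, θ=-0.011, ω=0.035
apply F[10]=-0.091 → step 11: x=0.005, v=0.017, θ=-0.010, ω=0.032
apply F[11]=-0.090 → step 12: x=0.005, v=0.017, θ=-0.010, ω=0.029
apply F[12]=-0.088 → step 13: x=0.006, v=0.017, θ=-0.009, ω=0.026
apply F[13]=-0.087 → step 14: x=0.006, v=0.017, θ=-0.009, ω=0.024
apply F[14]=-0.084 → step 15: x=0.006, v=0.017, θ=-0.008, ω=0.022
apply F[15]=-0.082 → step 16: x=0.007, v=0.016, θ=-0.008, ω=0.020
apply F[16]=-0.081 → step 17: x=0.007, v=0.016, θ=-0.007, ω=0.019
max |θ| = 0.020 ≤ 0.092 over all 18 states.

Answer: never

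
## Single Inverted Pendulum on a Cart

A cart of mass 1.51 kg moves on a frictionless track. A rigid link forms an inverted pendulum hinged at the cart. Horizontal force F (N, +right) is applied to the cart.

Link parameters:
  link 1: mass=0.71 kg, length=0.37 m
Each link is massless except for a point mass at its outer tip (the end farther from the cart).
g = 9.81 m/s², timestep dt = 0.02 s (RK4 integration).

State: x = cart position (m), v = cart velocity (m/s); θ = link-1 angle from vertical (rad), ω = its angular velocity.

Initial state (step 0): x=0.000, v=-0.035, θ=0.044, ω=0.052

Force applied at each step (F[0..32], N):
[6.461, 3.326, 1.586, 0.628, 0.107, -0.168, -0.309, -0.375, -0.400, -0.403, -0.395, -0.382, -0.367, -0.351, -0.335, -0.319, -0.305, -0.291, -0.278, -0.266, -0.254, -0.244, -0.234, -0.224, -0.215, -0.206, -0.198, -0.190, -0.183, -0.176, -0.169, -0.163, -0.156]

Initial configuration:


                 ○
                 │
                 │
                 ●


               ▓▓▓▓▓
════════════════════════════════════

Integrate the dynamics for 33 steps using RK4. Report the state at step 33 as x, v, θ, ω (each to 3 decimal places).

apply F[0]=+6.461 → step 1: x=0.000, v=0.046, θ=0.043, ω=-0.145
apply F[1]=+3.326 → step 2: x=0.001, v=0.087, θ=0.039, ω=-0.231
apply F[2]=+1.586 → step 3: x=0.003, v=0.104, θ=0.034, ω=-0.259
apply F[3]=+0.628 → step 4: x=0.005, v=0.110, θ=0.029, ω=-0.257
apply F[4]=+0.107 → step 5: x=0.008, v=0.109, θ=0.024, ω=-0.240
apply F[5]=-0.168 → step 6: x=0.010, v=0.104, θ=0.020, ω=-0.217
apply F[6]=-0.309 → step 7: x=0.012, v=0.099, θ=0.016, ω=-0.192
apply F[7]=-0.375 → step 8: x=0.014, v=0.092, θ=0.012, ω=-0.168
apply F[8]=-0.400 → step 9: x=0.016, v=0.086, θ=0.009, ω=-0.145
apply F[9]=-0.403 → step 10: x=0.017, v=0.080, θ=0.006, ω=-0.125
apply F[10]=-0.395 → step 11: x=0.019, v=0.074, θ=0.004, ω=-0.107
apply F[11]=-0.382 → step 12: x=0.020, v=0.069, θ=0.002, ω=-0.091
apply F[12]=-0.367 → step 13: x=0.022, v=0.064, θ=0.000, ω=-0.077
apply F[13]=-0.351 → step 14: x=0.023, v=0.060, θ=-0.001, ω=-0.065
apply F[14]=-0.335 → step 15: x=0.024, v=0.055, θ=-0.002, ω=-0.054
apply F[15]=-0.319 → step 16: x=0.025, v=0.051, θ=-0.003, ω=-0.045
apply F[16]=-0.305 → step 17: x=0.026, v=0.048, θ=-0.004, ω=-0.037
apply F[17]=-0.291 → step 18: x=0.027, v=0.044, θ=-0.005, ω=-0.030
apply F[18]=-0.278 → step 19: x=0.028, v=0.041, θ=-0.005, ω=-0.024
apply F[19]=-0.266 → step 20: x=0.029, v=0.038, θ=-0.006, ω=-0.019
apply F[20]=-0.254 → step 21: x=0.029, v=0.035, θ=-0.006, ω=-0.015
apply F[21]=-0.244 → step 22: x=0.030, v=0.033, θ=-0.006, ω=-0.011
apply F[22]=-0.234 → step 23: x=0.031, v=0.030, θ=-0.007, ω=-0.008
apply F[23]=-0.224 → step 24: x=0.031, v=0.028, θ=-0.007, ω=-0.005
apply F[24]=-0.215 → step 25: x=0.032, v=0.025, θ=-0.007, ω=-0.003
apply F[25]=-0.206 → step 26: x=0.032, v=0.023, θ=-0.007, ω=-0.001
apply F[26]=-0.198 → step 27: x=0.033, v=0.021, θ=-0.007, ω=0.001
apply F[27]=-0.190 → step 28: x=0.033, v=0.020, θ=-0.007, ω=0.002
apply F[28]=-0.183 → step 29: x=0.033, v=0.018, θ=-0.007, ω=0.004
apply F[29]=-0.176 → step 30: x=0.034, v=0.016, θ=-0.007, ω=0.005
apply F[30]=-0.169 → step 31: x=0.034, v=0.014, θ=-0.007, ω=0.005
apply F[31]=-0.163 → step 32: x=0.034, v=0.013, θ=-0.007, ω=0.006
apply F[32]=-0.156 → step 33: x=0.035, v=0.011, θ=-0.006, ω=0.007

Answer: x=0.035, v=0.011, θ=-0.006, ω=0.007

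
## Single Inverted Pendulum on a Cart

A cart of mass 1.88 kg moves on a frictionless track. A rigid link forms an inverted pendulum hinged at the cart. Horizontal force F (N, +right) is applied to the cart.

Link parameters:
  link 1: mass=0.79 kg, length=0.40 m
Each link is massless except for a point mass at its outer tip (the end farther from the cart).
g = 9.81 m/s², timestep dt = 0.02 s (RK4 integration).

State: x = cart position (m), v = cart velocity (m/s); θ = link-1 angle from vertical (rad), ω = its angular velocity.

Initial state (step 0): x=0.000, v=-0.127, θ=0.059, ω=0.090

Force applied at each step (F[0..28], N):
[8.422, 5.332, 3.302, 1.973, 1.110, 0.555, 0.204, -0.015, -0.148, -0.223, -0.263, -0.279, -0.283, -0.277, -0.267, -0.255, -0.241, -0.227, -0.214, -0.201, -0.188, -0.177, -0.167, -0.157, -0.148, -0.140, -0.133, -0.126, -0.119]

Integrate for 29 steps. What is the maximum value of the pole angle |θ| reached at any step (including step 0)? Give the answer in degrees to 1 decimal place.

apply F[0]=+8.422 → step 1: x=-0.002, v=-0.042, θ=0.059, ω=-0.092
apply F[1]=+5.332 → step 2: x=-0.002, v=0.010, θ=0.056, ω=-0.193
apply F[2]=+3.302 → step 3: x=-0.002, v=0.040, θ=0.052, ω=-0.243
apply F[3]=+1.973 → step 4: x=-0.001, v=0.057, θ=0.047, ω=-0.261
apply F[4]=+1.110 → step 5: x=0.001, v=0.065, θ=0.042, ω=-0.260
apply F[5]=+0.555 → step 6: x=0.002, v=0.068, θ=0.036, ω=-0.248
apply F[6]=+0.204 → step 7: x=0.003, v=0.067, θ=0.032, ω=-0.230
apply F[7]=-0.015 → step 8: x=0.005, v=0.065, θ=0.027, ω=-0.209
apply F[8]=-0.148 → step 9: x=0.006, v=0.061, θ=0.023, ω=-0.187
apply F[9]=-0.223 → step 10: x=0.007, v=0.057, θ=0.020, ω=-0.166
apply F[10]=-0.263 → step 11: x=0.008, v=0.053, θ=0.017, ω=-0.147
apply F[11]=-0.279 → step 12: x=0.009, v=0.048, θ=0.014, ω=-0.129
apply F[12]=-0.283 → step 13: x=0.010, v=0.044, θ=0.012, ω=-0.112
apply F[13]=-0.277 → step 14: x=0.011, v=0.041, θ=0.009, ω=-0.098
apply F[14]=-0.267 → step 15: x=0.012, v=0.037, θ=0.008, ω=-0.085
apply F[15]=-0.255 → step 16: x=0.012, v=0.034, θ=0.006, ω=-0.073
apply F[16]=-0.241 → step 17: x=0.013, v=0.031, θ=0.005, ω=-0.063
apply F[17]=-0.227 → step 18: x=0.014, v=0.028, θ=0.004, ω=-0.054
apply F[18]=-0.214 → step 19: x=0.014, v=0.025, θ=0.003, ω=-0.046
apply F[19]=-0.201 → step 20: x=0.015, v=0.023, θ=0.002, ω=-0.039
apply F[20]=-0.188 → step 21: x=0.015, v=0.021, θ=0.001, ω=-0.033
apply F[21]=-0.177 → step 22: x=0.016, v=0.019, θ=0.000, ω=-0.028
apply F[22]=-0.167 → step 23: x=0.016, v=0.017, θ=-0.000, ω=-0.024
apply F[23]=-0.157 → step 24: x=0.016, v=0.016, θ=-0.001, ω=-0.020
apply F[24]=-0.148 → step 25: x=0.017, v=0.014, θ=-0.001, ω=-0.017
apply F[25]=-0.140 → step 26: x=0.017, v=0.013, θ=-0.001, ω=-0.014
apply F[26]=-0.133 → step 27: x=0.017, v=0.012, θ=-0.002, ω=-0.011
apply F[27]=-0.126 → step 28: x=0.017, v=0.010, θ=-0.002, ω=-0.009
apply F[28]=-0.119 → step 29: x=0.017, v=0.009, θ=-0.002, ω=-0.007
Max |angle| over trajectory = 0.059 rad = 3.4°.

Answer: 3.4°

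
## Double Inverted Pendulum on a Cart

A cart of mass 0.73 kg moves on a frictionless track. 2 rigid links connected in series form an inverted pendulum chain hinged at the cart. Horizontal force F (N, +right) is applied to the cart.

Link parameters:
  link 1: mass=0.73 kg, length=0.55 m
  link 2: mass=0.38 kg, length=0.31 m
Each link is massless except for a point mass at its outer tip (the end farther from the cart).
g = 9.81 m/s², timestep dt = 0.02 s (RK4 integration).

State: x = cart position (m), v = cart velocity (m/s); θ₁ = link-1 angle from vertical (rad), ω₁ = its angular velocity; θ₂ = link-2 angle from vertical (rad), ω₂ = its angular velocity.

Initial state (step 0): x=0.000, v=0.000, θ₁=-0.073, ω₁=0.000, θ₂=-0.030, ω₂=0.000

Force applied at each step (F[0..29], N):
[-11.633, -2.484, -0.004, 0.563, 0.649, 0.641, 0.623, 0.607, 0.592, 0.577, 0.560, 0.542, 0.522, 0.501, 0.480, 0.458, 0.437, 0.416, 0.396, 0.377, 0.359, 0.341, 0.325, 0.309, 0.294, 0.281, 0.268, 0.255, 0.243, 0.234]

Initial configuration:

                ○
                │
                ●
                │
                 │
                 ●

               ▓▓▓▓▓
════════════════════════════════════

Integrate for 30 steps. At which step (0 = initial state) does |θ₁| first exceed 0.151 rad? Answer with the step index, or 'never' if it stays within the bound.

apply F[0]=-11.633 → step 1: x=-0.003, v=-0.295, θ₁=-0.068, ω₁=0.502, θ₂=-0.030, ω₂=0.044
apply F[1]=-2.484 → step 2: x=-0.009, v=-0.345, θ₁=-0.057, ω₁=0.563, θ₂=-0.028, ω₂=0.076
apply F[2]=-0.004 → step 3: x=-0.016, v=-0.330, θ₁=-0.047, ω₁=0.512, θ₂=-0.027, ω₂=0.099
apply F[3]=+0.563 → step 4: x=-0.022, v=-0.302, θ₁=-0.037, ω₁=0.444, θ₂=-0.024, ω₂=0.115
apply F[4]=+0.649 → step 5: x=-0.028, v=-0.275, θ₁=-0.029, ω₁=0.381, θ₂=-0.022, ω₂=0.124
apply F[5]=+0.641 → step 6: x=-0.033, v=-0.250, θ₁=-0.022, ω₁=0.326, θ₂=-0.019, ω₂=0.128
apply F[6]=+0.623 → step 7: x=-0.038, v=-0.227, θ₁=-0.016, ω₁=0.278, θ₂=-0.017, ω₂=0.128
apply F[7]=+0.607 → step 8: x=-0.042, v=-0.207, θ₁=-0.011, ω₁=0.237, θ₂=-0.014, ω₂=0.126
apply F[8]=+0.592 → step 9: x=-0.046, v=-0.188, θ₁=-0.006, ω₁=0.200, θ₂=-0.012, ω₂=0.121
apply F[9]=+0.577 → step 10: x=-0.050, v=-0.171, θ₁=-0.003, ω₁=0.169, θ₂=-0.010, ω₂=0.115
apply F[10]=+0.560 → step 11: x=-0.053, v=-0.155, θ₁=0.001, ω₁=0.142, θ₂=-0.007, ω₂=0.108
apply F[11]=+0.542 → step 12: x=-0.056, v=-0.141, θ₁=0.003, ω₁=0.118, θ₂=-0.005, ω₂=0.100
apply F[12]=+0.522 → step 13: x=-0.059, v=-0.128, θ₁=0.005, ω₁=0.097, θ₂=-0.003, ω₂=0.092
apply F[13]=+0.501 → step 14: x=-0.061, v=-0.116, θ₁=0.007, ω₁=0.079, θ₂=-0.002, ω₂=0.084
apply F[14]=+0.480 → step 15: x=-0.064, v=-0.105, θ₁=0.008, ω₁=0.064, θ₂=0.000, ω₂=0.076
apply F[15]=+0.458 → step 16: x=-0.066, v=-0.095, θ₁=0.010, ω₁=0.051, θ₂=0.002, ω₂=0.068
apply F[16]=+0.437 → step 17: x=-0.067, v=-0.086, θ₁=0.010, ω₁=0.039, θ₂=0.003, ω₂=0.060
apply F[17]=+0.416 → step 18: x=-0.069, v=-0.078, θ₁=0.011, ω₁=0.030, θ₂=0.004, ω₂=0.053
apply F[18]=+0.396 → step 19: x=-0.071, v=-0.071, θ₁=0.012, ω₁=0.022, θ₂=0.005, ω₂=0.046
apply F[19]=+0.377 → step 20: x=-0.072, v=-0.064, θ₁=0.012, ω₁=0.015, θ₂=0.006, ω₂=0.040
apply F[20]=+0.359 → step 21: x=-0.073, v=-0.058, θ₁=0.012, ω₁=0.009, θ₂=0.007, ω₂=0.034
apply F[21]=+0.341 → step 22: x=-0.074, v=-0.052, θ₁=0.012, ω₁=0.004, θ₂=0.007, ω₂=0.029
apply F[22]=+0.325 → step 23: x=-0.075, v=-0.047, θ₁=0.012, ω₁=0.000, θ₂=0.008, ω₂=0.024
apply F[23]=+0.309 → step 24: x=-0.076, v=-0.042, θ₁=0.012, ω₁=-0.003, θ₂=0.008, ω₂=0.020
apply F[24]=+0.294 → step 25: x=-0.077, v=-0.038, θ₁=0.012, ω₁=-0.006, θ₂=0.008, ω₂=0.016
apply F[25]=+0.281 → step 26: x=-0.078, v=-0.034, θ₁=0.012, ω₁=-0.008, θ₂=0.009, ω₂=0.012
apply F[26]=+0.268 → step 27: x=-0.078, v=-0.030, θ₁=0.012, ω₁=-0.010, θ₂=0.009, ω₂=0.009
apply F[27]=+0.255 → step 28: x=-0.079, v=-0.027, θ₁=0.012, ω₁=-0.011, θ₂=0.009, ω₂=0.006
apply F[28]=+0.243 → step 29: x=-0.079, v=-0.023, θ₁=0.012, ω₁=-0.012, θ₂=0.009, ω₂=0.004
apply F[29]=+0.234 → step 30: x=-0.080, v=-0.020, θ₁=0.011, ω₁=-0.013, θ₂=0.009, ω₂=0.001
max |θ₁| = 0.073 ≤ 0.151 over all 31 states.

Answer: never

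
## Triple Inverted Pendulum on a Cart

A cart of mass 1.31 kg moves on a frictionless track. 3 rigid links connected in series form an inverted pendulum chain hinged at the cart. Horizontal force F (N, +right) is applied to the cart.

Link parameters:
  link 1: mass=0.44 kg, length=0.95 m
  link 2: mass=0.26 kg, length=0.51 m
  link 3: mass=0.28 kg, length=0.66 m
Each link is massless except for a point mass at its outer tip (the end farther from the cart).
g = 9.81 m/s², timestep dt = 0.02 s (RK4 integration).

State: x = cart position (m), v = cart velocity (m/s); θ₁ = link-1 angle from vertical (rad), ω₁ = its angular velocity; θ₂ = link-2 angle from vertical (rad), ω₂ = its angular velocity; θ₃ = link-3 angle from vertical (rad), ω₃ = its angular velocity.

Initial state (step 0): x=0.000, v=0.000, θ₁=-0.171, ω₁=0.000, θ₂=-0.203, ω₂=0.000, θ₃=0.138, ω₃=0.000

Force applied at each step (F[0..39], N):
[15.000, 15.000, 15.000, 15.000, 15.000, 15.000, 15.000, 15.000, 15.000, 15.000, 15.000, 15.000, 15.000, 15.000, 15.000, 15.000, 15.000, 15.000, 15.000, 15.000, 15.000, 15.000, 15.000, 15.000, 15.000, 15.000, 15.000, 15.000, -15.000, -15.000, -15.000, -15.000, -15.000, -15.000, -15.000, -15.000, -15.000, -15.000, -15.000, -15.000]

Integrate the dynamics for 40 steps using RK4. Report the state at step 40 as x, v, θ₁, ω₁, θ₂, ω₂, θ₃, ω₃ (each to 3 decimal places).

Answer: x=1.781, v=-1.637, θ₁=-2.882, ω₁=-3.302, θ₂=-2.914, ω₂=-14.761, θ₃=-2.974, ω₃=-8.875

Derivation:
apply F[0]=+15.000 → step 1: x=0.002, v=0.247, θ₁=-0.174, ω₁=-0.286, θ₂=-0.204, ω₂=-0.109, θ₃=0.139, ω₃=0.141
apply F[1]=+15.000 → step 2: x=0.010, v=0.494, θ₁=-0.182, ω₁=-0.574, θ₂=-0.207, ω₂=-0.212, θ₃=0.144, ω₃=0.279
apply F[2]=+15.000 → step 3: x=0.022, v=0.741, θ₁=-0.197, ω₁=-0.865, θ₂=-0.213, ω₂=-0.305, θ₃=0.151, ω₃=0.410
apply F[3]=+15.000 → step 4: x=0.040, v=0.987, θ₁=-0.217, ω₁=-1.160, θ₂=-0.219, ω₂=-0.383, θ₃=0.160, ω₃=0.529
apply F[4]=+15.000 → step 5: x=0.062, v=1.232, θ₁=-0.243, ω₁=-1.458, θ₂=-0.228, ω₂=-0.443, θ₃=0.172, ω₃=0.631
apply F[5]=+15.000 → step 6: x=0.089, v=1.474, θ₁=-0.275, ω₁=-1.760, θ₂=-0.237, ω₂=-0.481, θ₃=0.185, ω₃=0.710
apply F[6]=+15.000 → step 7: x=0.121, v=1.712, θ₁=-0.314, ω₁=-2.062, θ₂=-0.247, ω₂=-0.497, θ₃=0.200, ω₃=0.758
apply F[7]=+15.000 → step 8: x=0.157, v=1.944, θ₁=-0.358, ω₁=-2.361, θ₂=-0.257, ω₂=-0.497, θ₃=0.215, ω₃=0.769
apply F[8]=+15.000 → step 9: x=0.198, v=2.167, θ₁=-0.408, ω₁=-2.652, θ₂=-0.267, ω₂=-0.486, θ₃=0.230, ω₃=0.738
apply F[9]=+15.000 → step 10: x=0.244, v=2.379, θ₁=-0.464, ω₁=-2.931, θ₂=-0.276, ω₂=-0.477, θ₃=0.244, ω₃=0.661
apply F[10]=+15.000 → step 11: x=0.293, v=2.578, θ₁=-0.525, ω₁=-3.192, θ₂=-0.286, ω₂=-0.484, θ₃=0.256, ω₃=0.539
apply F[11]=+15.000 → step 12: x=0.347, v=2.761, θ₁=-0.591, ω₁=-3.431, θ₂=-0.296, ω₂=-0.522, θ₃=0.266, ω₃=0.374
apply F[12]=+15.000 → step 13: x=0.404, v=2.928, θ₁=-0.662, ω₁=-3.645, θ₂=-0.307, ω₂=-0.605, θ₃=0.271, ω₃=0.172
apply F[13]=+15.000 → step 14: x=0.464, v=3.078, θ₁=-0.737, ω₁=-3.834, θ₂=-0.320, ω₂=-0.745, θ₃=0.272, ω₃=-0.061
apply F[14]=+15.000 → step 15: x=0.527, v=3.211, θ₁=-0.815, ω₁=-3.997, θ₂=-0.337, ω₂=-0.946, θ₃=0.269, ω₃=-0.318
apply F[15]=+15.000 → step 16: x=0.592, v=3.329, θ₁=-0.897, ω₁=-4.138, θ₂=-0.359, ω₂=-1.211, θ₃=0.259, ω₃=-0.596
apply F[16]=+15.000 → step 17: x=0.660, v=3.431, θ₁=-0.981, ω₁=-4.257, θ₂=-0.386, ω₂=-1.539, θ₃=0.245, ω₃=-0.891
apply F[17]=+15.000 → step 18: x=0.729, v=3.519, θ₁=-1.067, ω₁=-4.355, θ₂=-0.421, ω₂=-1.923, θ₃=0.224, ω₃=-1.205
apply F[18]=+15.000 → step 19: x=0.800, v=3.593, θ₁=-1.155, ω₁=-4.434, θ₂=-0.463, ω₂=-2.355, θ₃=0.196, ω₃=-1.541
apply F[19]=+15.000 → step 20: x=0.873, v=3.654, θ₁=-1.244, ω₁=-4.493, θ₂=-0.515, ω₂=-2.827, θ₃=0.162, ω₃=-1.903
apply F[20]=+15.000 → step 21: x=0.947, v=3.702, θ₁=-1.334, ω₁=-4.530, θ₂=-0.577, ω₂=-3.326, θ₃=0.120, ω₃=-2.302
apply F[21]=+15.000 → step 22: x=1.021, v=3.739, θ₁=-1.425, ω₁=-4.545, θ₂=-0.648, ω₂=-3.837, θ₃=0.069, ω₃=-2.746
apply F[22]=+15.000 → step 23: x=1.096, v=3.765, θ₁=-1.516, ω₁=-4.536, θ₂=-0.730, ω₂=-4.345, θ₃=0.010, ω₃=-3.248
apply F[23]=+15.000 → step 24: x=1.172, v=3.782, θ₁=-1.606, ω₁=-4.500, θ₂=-0.822, ω₂=-4.829, θ₃=-0.061, ω₃=-3.818
apply F[24]=+15.000 → step 25: x=1.247, v=3.789, θ₁=-1.696, ω₁=-4.435, θ₂=-0.923, ω₂=-5.268, θ₃=-0.144, ω₃=-4.468
apply F[25]=+15.000 → step 26: x=1.323, v=3.789, θ₁=-1.784, ω₁=-4.343, θ₂=-1.032, ω₂=-5.635, θ₃=-0.240, ω₃=-5.207
apply F[26]=+15.000 → step 27: x=1.399, v=3.781, θ₁=-1.869, ω₁=-4.222, θ₂=-1.148, ω₂=-5.901, θ₃=-0.353, ω₃=-6.042
apply F[27]=+15.000 → step 28: x=1.474, v=3.767, θ₁=-1.952, ω₁=-4.074, θ₂=-1.267, ω₂=-6.033, θ₃=-0.483, ω₃=-6.974
apply F[28]=-15.000 → step 29: x=1.546, v=3.414, θ₁=-2.034, ω₁=-4.143, θ₂=-1.384, ω₂=-5.663, θ₃=-0.629, ω₃=-7.719
apply F[29]=-15.000 → step 30: x=1.611, v=3.044, θ₁=-2.118, ω₁=-4.222, θ₂=-1.493, ω₂=-5.234, θ₃=-0.792, ω₃=-8.512
apply F[30]=-15.000 → step 31: x=1.668, v=2.657, θ₁=-2.203, ω₁=-4.295, θ₂=-1.593, ω₂=-4.772, θ₃=-0.970, ω₃=-9.358
apply F[31]=-15.000 → step 32: x=1.717, v=2.248, θ₁=-2.290, ω₁=-4.340, θ₂=-1.684, ω₂=-4.341, θ₃=-1.166, ω₃=-10.245
apply F[32]=-15.000 → step 33: x=1.758, v=1.818, θ₁=-2.377, ω₁=-4.329, θ₂=-1.768, ω₂=-4.065, θ₃=-1.380, ω₃=-11.129
apply F[33]=-15.000 → step 34: x=1.789, v=1.368, θ₁=-2.462, ω₁=-4.232, θ₂=-1.849, ω₂=-4.151, θ₃=-1.611, ω₃=-11.895
apply F[34]=-15.000 → step 35: x=1.812, v=0.905, θ₁=-2.545, ω₁=-4.037, θ₂=-1.938, ω₂=-4.837, θ₃=-1.854, ω₃=-12.372
apply F[35]=-15.000 → step 36: x=1.826, v=0.439, θ₁=-2.623, ω₁=-3.760, θ₂=-2.048, ω₂=-6.255, θ₃=-2.103, ω₃=-12.410
apply F[36]=-15.000 → step 37: x=1.830, v=-0.032, θ₁=-2.695, ω₁=-3.436, θ₂=-2.193, ω₂=-8.343, θ₃=-2.347, ω₃=-11.964
apply F[37]=-15.000 → step 38: x=1.824, v=-0.524, θ₁=-2.761, ω₁=-3.113, θ₂=-2.385, ω₂=-10.891, θ₃=-2.578, ω₃=-11.065
apply F[38]=-15.000 → step 39: x=1.808, v=-1.061, θ₁=-2.821, ω₁=-2.944, θ₂=-2.629, ω₂=-13.429, θ₃=-2.787, ω₃=-9.852
apply F[39]=-15.000 → step 40: x=1.781, v=-1.637, θ₁=-2.882, ω₁=-3.302, θ₂=-2.914, ω₂=-14.761, θ₃=-2.974, ω₃=-8.875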